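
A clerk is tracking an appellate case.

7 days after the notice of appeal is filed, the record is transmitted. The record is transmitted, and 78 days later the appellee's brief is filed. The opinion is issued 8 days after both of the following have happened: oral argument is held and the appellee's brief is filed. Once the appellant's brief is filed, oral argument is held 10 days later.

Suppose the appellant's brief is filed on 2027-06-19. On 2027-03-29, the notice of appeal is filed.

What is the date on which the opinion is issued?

The appellant's brief is filed: Jun 19, 2027.
Oral argument is held: Jun 19, 2027 + 10 days = Jun 29, 2027.
The notice of appeal is filed: Mar 29, 2027.
The record is transmitted: Mar 29, 2027 + 7 days = Apr 5, 2027.
The appellee's brief is filed: Apr 5, 2027 + 78 days = Jun 22, 2027.
Both prerequisites met — oral argument is held (Jun 29, 2027), the appellee's brief is filed (Jun 22, 2027); the later is Jun 29, 2027.
The opinion is issued: Jun 29, 2027 + 8 days = Jul 7, 2027.

2027-07-07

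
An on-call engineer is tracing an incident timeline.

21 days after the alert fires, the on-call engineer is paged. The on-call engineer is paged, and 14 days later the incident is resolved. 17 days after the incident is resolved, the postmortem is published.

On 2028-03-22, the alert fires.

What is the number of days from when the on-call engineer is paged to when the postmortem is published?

31 days

Causal path: the on-call engineer is paged → the incident is resolved → the postmortem is published.
Total delay along the path: 14 + 17 = 31 days.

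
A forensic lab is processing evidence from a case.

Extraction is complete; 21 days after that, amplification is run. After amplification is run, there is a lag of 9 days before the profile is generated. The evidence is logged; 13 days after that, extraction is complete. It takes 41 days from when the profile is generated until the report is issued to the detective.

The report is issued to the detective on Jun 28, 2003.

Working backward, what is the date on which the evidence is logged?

The report is issued to the detective: Jun 28, 2003.
The profile is generated: Jun 28, 2003 − 41 days = May 18, 2003.
Amplification is run: May 18, 2003 − 9 days = May 9, 2003.
Extraction is complete: May 9, 2003 − 21 days = Apr 18, 2003.
The evidence is logged: Apr 18, 2003 − 13 days = Apr 5, 2003.

Apr 5, 2003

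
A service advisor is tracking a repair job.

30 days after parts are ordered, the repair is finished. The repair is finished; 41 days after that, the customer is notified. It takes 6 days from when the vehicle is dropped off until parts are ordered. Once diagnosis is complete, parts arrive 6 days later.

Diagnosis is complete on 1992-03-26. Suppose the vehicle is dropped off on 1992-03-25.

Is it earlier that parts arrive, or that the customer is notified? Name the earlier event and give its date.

Diagnosis is complete: Mar 26, 1992.
Parts arrive: Mar 26, 1992 + 6 days = Apr 1, 1992.
The vehicle is dropped off: Mar 25, 1992.
Parts are ordered: Mar 25, 1992 + 6 days = Mar 31, 1992.
The repair is finished: Mar 31, 1992 + 30 days = Apr 30, 1992.
The customer is notified: Apr 30, 1992 + 41 days = Jun 10, 1992.
Comparing: parts arrive on Apr 1, 1992 vs the customer is notified on Jun 10, 1992. Earlier: parts arrive.

Parts arrive — 1992-04-01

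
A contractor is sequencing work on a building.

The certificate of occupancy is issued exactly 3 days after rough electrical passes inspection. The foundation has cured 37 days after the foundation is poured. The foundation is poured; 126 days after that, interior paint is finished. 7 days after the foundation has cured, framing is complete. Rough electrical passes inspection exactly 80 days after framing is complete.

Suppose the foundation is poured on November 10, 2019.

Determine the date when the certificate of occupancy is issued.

The foundation is poured: Nov 10, 2019.
The foundation has cured: Nov 10, 2019 + 37 days = Dec 17, 2019.
Framing is complete: Dec 17, 2019 + 7 days = Dec 24, 2019.
Rough electrical passes inspection: Dec 24, 2019 + 80 days = Mar 13, 2020.
The certificate of occupancy is issued: Mar 13, 2020 + 3 days = Mar 16, 2020.

March 16, 2020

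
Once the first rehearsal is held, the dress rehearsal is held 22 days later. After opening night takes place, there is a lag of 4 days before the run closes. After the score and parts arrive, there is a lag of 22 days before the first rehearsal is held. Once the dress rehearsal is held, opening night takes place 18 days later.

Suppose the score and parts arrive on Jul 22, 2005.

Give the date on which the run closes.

The score and parts arrive: Jul 22, 2005.
The first rehearsal is held: Jul 22, 2005 + 22 days = Aug 13, 2005.
The dress rehearsal is held: Aug 13, 2005 + 22 days = Sep 4, 2005.
Opening night takes place: Sep 4, 2005 + 18 days = Sep 22, 2005.
The run closes: Sep 22, 2005 + 4 days = Sep 26, 2005.

Sep 26, 2005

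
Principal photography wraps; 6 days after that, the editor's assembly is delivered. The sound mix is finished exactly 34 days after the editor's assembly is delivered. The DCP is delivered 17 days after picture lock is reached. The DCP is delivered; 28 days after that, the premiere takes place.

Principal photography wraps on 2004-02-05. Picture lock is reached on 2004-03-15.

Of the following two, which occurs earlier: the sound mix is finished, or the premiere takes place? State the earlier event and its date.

Principal photography wraps: Feb 5, 2004.
The editor's assembly is delivered: Feb 5, 2004 + 6 days = Feb 11, 2004.
The sound mix is finished: Feb 11, 2004 + 34 days = Mar 16, 2004.
Picture lock is reached: Mar 15, 2004.
The DCP is delivered: Mar 15, 2004 + 17 days = Apr 1, 2004.
The premiere takes place: Apr 1, 2004 + 28 days = Apr 29, 2004.
Comparing: the sound mix is finished on Mar 16, 2004 vs the premiere takes place on Apr 29, 2004. Earlier: the sound mix is finished.

The sound mix is finished — 2004-03-16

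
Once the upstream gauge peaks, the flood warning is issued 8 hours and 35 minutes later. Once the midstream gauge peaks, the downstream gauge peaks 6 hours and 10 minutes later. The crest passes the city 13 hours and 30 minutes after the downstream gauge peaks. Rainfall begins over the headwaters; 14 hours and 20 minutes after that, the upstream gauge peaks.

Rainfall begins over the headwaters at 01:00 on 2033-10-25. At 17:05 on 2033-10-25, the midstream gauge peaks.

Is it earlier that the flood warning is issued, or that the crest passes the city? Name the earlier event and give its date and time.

The flood warning is issued — 23:55 on 2033-10-25

Rainfall begins over the headwaters: 01:00 Oct 25, 2033.
The upstream gauge peaks: 01:00 Oct 25, 2033 + 14h20m = 15:20 Oct 25, 2033.
The flood warning is issued: 15:20 Oct 25, 2033 + 8h35m = 23:55 Oct 25, 2033.
The midstream gauge peaks: 17:05 Oct 25, 2033.
The downstream gauge peaks: 17:05 Oct 25, 2033 + 6h10m = 23:15 Oct 25, 2033.
The crest passes the city: 23:15 Oct 25, 2033 + 13h30m = 12:45 Oct 26, 2033.
Comparing: the flood warning is issued at 23:55 Oct 25, 2033 vs the crest passes the city at 12:45 Oct 26, 2033. Earlier: the flood warning is issued.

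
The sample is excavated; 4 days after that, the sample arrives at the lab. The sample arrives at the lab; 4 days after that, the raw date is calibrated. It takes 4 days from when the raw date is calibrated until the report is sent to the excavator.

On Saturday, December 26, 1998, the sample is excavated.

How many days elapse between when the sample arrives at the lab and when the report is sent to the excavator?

8 days

Causal path: the sample arrives at the lab → the raw date is calibrated → the report is sent to the excavator.
Total delay along the path: 4 + 4 = 8 days.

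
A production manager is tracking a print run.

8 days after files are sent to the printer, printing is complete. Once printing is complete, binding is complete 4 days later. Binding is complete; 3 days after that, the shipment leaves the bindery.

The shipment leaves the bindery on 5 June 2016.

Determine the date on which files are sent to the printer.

21 May 2016

The shipment leaves the bindery: Jun 5, 2016.
Binding is complete: Jun 5, 2016 − 3 days = Jun 2, 2016.
Printing is complete: Jun 2, 2016 − 4 days = May 29, 2016.
Files are sent to the printer: May 29, 2016 − 8 days = May 21, 2016.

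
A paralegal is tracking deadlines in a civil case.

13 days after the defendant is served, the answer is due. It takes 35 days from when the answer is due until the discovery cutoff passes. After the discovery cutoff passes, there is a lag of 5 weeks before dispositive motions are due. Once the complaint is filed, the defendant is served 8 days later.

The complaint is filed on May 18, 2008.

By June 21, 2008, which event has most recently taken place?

The complaint is filed: May 18, 2008.
The defendant is served: May 18, 2008 + 8 days = May 26, 2008.
The answer is due: May 26, 2008 + 13 days = Jun 8, 2008.
The discovery cutoff passes: Jun 8, 2008 + 35 days = Jul 13, 2008.
Dispositive motions are due: Jul 13, 2008 + 5 weeks = Aug 17, 2008.
Jun 21, 2008 falls between when the answer is due (Jun 8, 2008) and when the discovery cutoff passes (Jul 13, 2008).

The answer is due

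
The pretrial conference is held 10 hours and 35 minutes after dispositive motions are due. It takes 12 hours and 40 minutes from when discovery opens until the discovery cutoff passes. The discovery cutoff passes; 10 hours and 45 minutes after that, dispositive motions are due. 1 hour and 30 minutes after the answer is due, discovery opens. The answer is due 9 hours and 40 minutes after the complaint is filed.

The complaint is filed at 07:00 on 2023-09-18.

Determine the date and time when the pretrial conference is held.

04:10 on 2023-09-20

The complaint is filed: 07:00 Sep 18, 2023.
The answer is due: 07:00 Sep 18, 2023 + 9h40m = 16:40 Sep 18, 2023.
Discovery opens: 16:40 Sep 18, 2023 + 1h30m = 18:10 Sep 18, 2023.
The discovery cutoff passes: 18:10 Sep 18, 2023 + 12h40m = 06:50 Sep 19, 2023.
Dispositive motions are due: 06:50 Sep 19, 2023 + 10h45m = 17:35 Sep 19, 2023.
The pretrial conference is held: 17:35 Sep 19, 2023 + 10h35m = 04:10 Sep 20, 2023.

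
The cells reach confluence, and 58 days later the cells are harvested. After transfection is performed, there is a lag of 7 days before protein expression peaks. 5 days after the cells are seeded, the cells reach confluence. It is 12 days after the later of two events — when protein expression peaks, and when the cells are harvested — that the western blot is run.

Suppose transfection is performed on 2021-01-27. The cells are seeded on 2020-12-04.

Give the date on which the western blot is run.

Transfection is performed: Jan 27, 2021.
Protein expression peaks: Jan 27, 2021 + 7 days = Feb 3, 2021.
The cells are seeded: Dec 4, 2020.
The cells reach confluence: Dec 4, 2020 + 5 days = Dec 9, 2020.
The cells are harvested: Dec 9, 2020 + 58 days = Feb 5, 2021.
Both prerequisites met — protein expression peaks (Feb 3, 2021), the cells are harvested (Feb 5, 2021); the later is Feb 5, 2021.
The western blot is run: Feb 5, 2021 + 12 days = Feb 17, 2021.

2021-02-17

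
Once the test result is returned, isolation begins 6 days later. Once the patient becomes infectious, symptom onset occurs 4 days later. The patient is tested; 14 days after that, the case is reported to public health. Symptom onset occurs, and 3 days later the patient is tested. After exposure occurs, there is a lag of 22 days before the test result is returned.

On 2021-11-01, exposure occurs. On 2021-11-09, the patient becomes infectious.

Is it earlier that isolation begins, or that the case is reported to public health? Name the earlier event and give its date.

Exposure occurs: Nov 1, 2021.
The test result is returned: Nov 1, 2021 + 22 days = Nov 23, 2021.
Isolation begins: Nov 23, 2021 + 6 days = Nov 29, 2021.
The patient becomes infectious: Nov 9, 2021.
Symptom onset occurs: Nov 9, 2021 + 4 days = Nov 13, 2021.
The patient is tested: Nov 13, 2021 + 3 days = Nov 16, 2021.
The case is reported to public health: Nov 16, 2021 + 14 days = Nov 30, 2021.
Comparing: isolation begins on Nov 29, 2021 vs the case is reported to public health on Nov 30, 2021. Earlier: isolation begins.

Isolation begins — 2021-11-29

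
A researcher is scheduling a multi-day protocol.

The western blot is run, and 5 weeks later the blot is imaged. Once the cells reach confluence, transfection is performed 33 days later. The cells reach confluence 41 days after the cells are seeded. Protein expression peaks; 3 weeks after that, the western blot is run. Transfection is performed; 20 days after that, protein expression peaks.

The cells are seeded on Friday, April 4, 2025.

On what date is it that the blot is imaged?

Monday, September 1, 2025

The cells are seeded: Apr 4, 2025.
The cells reach confluence: Apr 4, 2025 + 41 days = May 15, 2025.
Transfection is performed: May 15, 2025 + 33 days = Jun 17, 2025.
Protein expression peaks: Jun 17, 2025 + 20 days = Jul 7, 2025.
The western blot is run: Jul 7, 2025 + 3 weeks = Jul 28, 2025.
The blot is imaged: Jul 28, 2025 + 5 weeks = Sep 1, 2025.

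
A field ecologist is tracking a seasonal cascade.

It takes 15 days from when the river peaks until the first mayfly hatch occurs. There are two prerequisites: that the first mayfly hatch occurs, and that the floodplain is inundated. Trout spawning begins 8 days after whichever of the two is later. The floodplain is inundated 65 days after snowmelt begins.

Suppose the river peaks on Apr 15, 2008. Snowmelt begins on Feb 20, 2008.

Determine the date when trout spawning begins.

The river peaks: Apr 15, 2008.
The first mayfly hatch occurs: Apr 15, 2008 + 15 days = Apr 30, 2008.
Snowmelt begins: Feb 20, 2008.
The floodplain is inundated: Feb 20, 2008 + 65 days = Apr 25, 2008.
Both prerequisites met — the first mayfly hatch occurs (Apr 30, 2008), the floodplain is inundated (Apr 25, 2008); the later is Apr 30, 2008.
Trout spawning begins: Apr 30, 2008 + 8 days = May 8, 2008.

May 8, 2008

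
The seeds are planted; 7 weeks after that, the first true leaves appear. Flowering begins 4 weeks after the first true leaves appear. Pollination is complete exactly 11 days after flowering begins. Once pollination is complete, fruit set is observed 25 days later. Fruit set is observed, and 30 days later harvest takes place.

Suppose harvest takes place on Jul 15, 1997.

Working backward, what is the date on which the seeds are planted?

Feb 22, 1997

Harvest takes place: Jul 15, 1997.
Fruit set is observed: Jul 15, 1997 − 30 days = Jun 15, 1997.
Pollination is complete: Jun 15, 1997 − 25 days = May 21, 1997.
Flowering begins: May 21, 1997 − 11 days = May 10, 1997.
The first true leaves appear: May 10, 1997 − 4 weeks = Apr 12, 1997.
The seeds are planted: Apr 12, 1997 − 7 weeks = Feb 22, 1997.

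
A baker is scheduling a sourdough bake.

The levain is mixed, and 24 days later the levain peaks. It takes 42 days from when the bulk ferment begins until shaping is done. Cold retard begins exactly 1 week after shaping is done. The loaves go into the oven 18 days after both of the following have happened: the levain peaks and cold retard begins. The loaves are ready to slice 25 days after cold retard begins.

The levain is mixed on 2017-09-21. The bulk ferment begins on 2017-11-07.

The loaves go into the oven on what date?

2018-01-13

The levain is mixed: Sep 21, 2017.
The levain peaks: Sep 21, 2017 + 24 days = Oct 15, 2017.
The bulk ferment begins: Nov 7, 2017.
Shaping is done: Nov 7, 2017 + 42 days = Dec 19, 2017.
Cold retard begins: Dec 19, 2017 + 1 week = Dec 26, 2017.
Both prerequisites met — the levain peaks (Oct 15, 2017), cold retard begins (Dec 26, 2017); the later is Dec 26, 2017.
The loaves go into the oven: Dec 26, 2017 + 18 days = Jan 13, 2018.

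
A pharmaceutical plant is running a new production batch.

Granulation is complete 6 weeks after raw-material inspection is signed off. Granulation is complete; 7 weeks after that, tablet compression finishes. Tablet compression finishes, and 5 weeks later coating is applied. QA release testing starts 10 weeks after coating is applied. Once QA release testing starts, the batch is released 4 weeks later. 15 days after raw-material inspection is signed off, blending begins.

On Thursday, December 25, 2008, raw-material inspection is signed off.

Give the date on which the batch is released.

Thursday, August 6, 2009

Raw-material inspection is signed off: Dec 25, 2008.
Granulation is complete: Dec 25, 2008 + 6 weeks = Feb 5, 2009.
Tablet compression finishes: Feb 5, 2009 + 7 weeks = Mar 26, 2009.
Coating is applied: Mar 26, 2009 + 5 weeks = Apr 30, 2009.
QA release testing starts: Apr 30, 2009 + 10 weeks = Jul 9, 2009.
The batch is released: Jul 9, 2009 + 4 weeks = Aug 6, 2009.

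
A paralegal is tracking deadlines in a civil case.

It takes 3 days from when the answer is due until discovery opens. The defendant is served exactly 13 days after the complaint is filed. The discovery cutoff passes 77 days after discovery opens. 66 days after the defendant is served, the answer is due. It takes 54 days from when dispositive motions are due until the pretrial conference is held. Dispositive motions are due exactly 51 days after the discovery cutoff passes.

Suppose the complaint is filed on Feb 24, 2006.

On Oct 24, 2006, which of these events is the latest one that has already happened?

Dispositive motions are due

The complaint is filed: Feb 24, 2006.
The defendant is served: Feb 24, 2006 + 13 days = Mar 9, 2006.
The answer is due: Mar 9, 2006 + 66 days = May 14, 2006.
Discovery opens: May 14, 2006 + 3 days = May 17, 2006.
The discovery cutoff passes: May 17, 2006 + 77 days = Aug 2, 2006.
Dispositive motions are due: Aug 2, 2006 + 51 days = Sep 22, 2006.
The pretrial conference is held: Sep 22, 2006 + 54 days = Nov 15, 2006.
Oct 24, 2006 falls between when dispositive motions are due (Sep 22, 2006) and when the pretrial conference is held (Nov 15, 2006).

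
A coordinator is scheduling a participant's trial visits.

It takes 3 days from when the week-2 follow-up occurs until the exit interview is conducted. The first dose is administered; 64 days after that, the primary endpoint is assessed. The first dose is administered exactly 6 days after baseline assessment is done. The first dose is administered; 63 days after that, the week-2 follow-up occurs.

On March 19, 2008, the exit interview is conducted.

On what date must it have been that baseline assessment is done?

January 7, 2008

The exit interview is conducted: Mar 19, 2008.
The week-2 follow-up occurs: Mar 19, 2008 − 3 days = Mar 16, 2008.
The first dose is administered: Mar 16, 2008 − 63 days = Jan 13, 2008.
Baseline assessment is done: Jan 13, 2008 − 6 days = Jan 7, 2008.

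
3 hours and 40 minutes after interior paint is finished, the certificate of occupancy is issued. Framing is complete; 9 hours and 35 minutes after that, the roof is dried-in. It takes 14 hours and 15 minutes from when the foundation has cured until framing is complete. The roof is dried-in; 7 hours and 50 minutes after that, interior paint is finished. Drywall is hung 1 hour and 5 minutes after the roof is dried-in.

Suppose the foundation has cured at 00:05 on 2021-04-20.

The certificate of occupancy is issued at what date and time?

The foundation has cured: 00:05 Apr 20, 2021.
Framing is complete: 00:05 Apr 20, 2021 + 14h15m = 14:20 Apr 20, 2021.
The roof is dried-in: 14:20 Apr 20, 2021 + 9h35m = 23:55 Apr 20, 2021.
Interior paint is finished: 23:55 Apr 20, 2021 + 7h50m = 07:45 Apr 21, 2021.
The certificate of occupancy is issued: 07:45 Apr 21, 2021 + 3h40m = 11:25 Apr 21, 2021.

11:25 on 2021-04-21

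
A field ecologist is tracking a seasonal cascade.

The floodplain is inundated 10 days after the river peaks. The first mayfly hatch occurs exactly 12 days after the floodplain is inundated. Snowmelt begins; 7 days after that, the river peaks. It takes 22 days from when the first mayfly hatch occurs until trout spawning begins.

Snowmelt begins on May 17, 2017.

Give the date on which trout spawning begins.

July 7, 2017

Snowmelt begins: May 17, 2017.
The river peaks: May 17, 2017 + 7 days = May 24, 2017.
The floodplain is inundated: May 24, 2017 + 10 days = Jun 3, 2017.
The first mayfly hatch occurs: Jun 3, 2017 + 12 days = Jun 15, 2017.
Trout spawning begins: Jun 15, 2017 + 22 days = Jul 7, 2017.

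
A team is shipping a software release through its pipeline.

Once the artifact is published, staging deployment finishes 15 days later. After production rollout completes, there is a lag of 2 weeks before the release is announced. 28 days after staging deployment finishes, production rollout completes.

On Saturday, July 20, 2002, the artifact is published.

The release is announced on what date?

Sunday, September 15, 2002

The artifact is published: Jul 20, 2002.
Staging deployment finishes: Jul 20, 2002 + 15 days = Aug 4, 2002.
Production rollout completes: Aug 4, 2002 + 28 days = Sep 1, 2002.
The release is announced: Sep 1, 2002 + 2 weeks = Sep 15, 2002.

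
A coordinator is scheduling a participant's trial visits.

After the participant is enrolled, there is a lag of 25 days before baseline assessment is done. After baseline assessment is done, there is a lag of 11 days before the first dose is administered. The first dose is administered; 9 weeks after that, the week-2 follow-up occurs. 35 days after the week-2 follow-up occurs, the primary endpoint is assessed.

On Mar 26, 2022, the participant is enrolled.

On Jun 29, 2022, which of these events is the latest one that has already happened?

The participant is enrolled: Mar 26, 2022.
Baseline assessment is done: Mar 26, 2022 + 25 days = Apr 20, 2022.
The first dose is administered: Apr 20, 2022 + 11 days = May 1, 2022.
The week-2 follow-up occurs: May 1, 2022 + 9 weeks = Jul 3, 2022.
The primary endpoint is assessed: Jul 3, 2022 + 35 days = Aug 7, 2022.
Jun 29, 2022 falls between when the first dose is administered (May 1, 2022) and when the week-2 follow-up occurs (Jul 3, 2022).

The first dose is administered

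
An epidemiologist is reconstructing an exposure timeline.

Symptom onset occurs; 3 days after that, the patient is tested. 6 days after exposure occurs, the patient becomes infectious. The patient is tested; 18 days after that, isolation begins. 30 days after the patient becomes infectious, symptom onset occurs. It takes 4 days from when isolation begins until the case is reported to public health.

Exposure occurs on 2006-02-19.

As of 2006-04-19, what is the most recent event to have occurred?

Exposure occurs: Feb 19, 2006.
The patient becomes infectious: Feb 19, 2006 + 6 days = Feb 25, 2006.
Symptom onset occurs: Feb 25, 2006 + 30 days = Mar 27, 2006.
The patient is tested: Mar 27, 2006 + 3 days = Mar 30, 2006.
Isolation begins: Mar 30, 2006 + 18 days = Apr 17, 2006.
The case is reported to public health: Apr 17, 2006 + 4 days = Apr 21, 2006.
Apr 19, 2006 falls between when isolation begins (Apr 17, 2006) and when the case is reported to public health (Apr 21, 2006).

Isolation begins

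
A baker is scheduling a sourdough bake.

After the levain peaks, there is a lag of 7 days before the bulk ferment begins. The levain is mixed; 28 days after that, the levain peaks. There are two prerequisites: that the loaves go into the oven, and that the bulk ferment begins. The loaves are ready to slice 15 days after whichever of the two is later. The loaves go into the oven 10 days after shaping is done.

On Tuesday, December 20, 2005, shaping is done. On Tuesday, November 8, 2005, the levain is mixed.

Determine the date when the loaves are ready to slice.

Saturday, January 14, 2006

Shaping is done: Dec 20, 2005.
The loaves go into the oven: Dec 20, 2005 + 10 days = Dec 30, 2005.
The levain is mixed: Nov 8, 2005.
The levain peaks: Nov 8, 2005 + 28 days = Dec 6, 2005.
The bulk ferment begins: Dec 6, 2005 + 7 days = Dec 13, 2005.
Both prerequisites met — the loaves go into the oven (Dec 30, 2005), the bulk ferment begins (Dec 13, 2005); the later is Dec 30, 2005.
The loaves are ready to slice: Dec 30, 2005 + 15 days = Jan 14, 2006.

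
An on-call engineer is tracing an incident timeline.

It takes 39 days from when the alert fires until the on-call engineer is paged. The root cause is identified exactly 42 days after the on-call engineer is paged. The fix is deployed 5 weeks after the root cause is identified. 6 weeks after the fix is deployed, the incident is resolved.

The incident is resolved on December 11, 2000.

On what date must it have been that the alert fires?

The incident is resolved: Dec 11, 2000.
The fix is deployed: Dec 11, 2000 − 6 weeks = Oct 30, 2000.
The root cause is identified: Oct 30, 2000 − 5 weeks = Sep 25, 2000.
The on-call engineer is paged: Sep 25, 2000 − 42 days = Aug 14, 2000.
The alert fires: Aug 14, 2000 − 39 days = Jul 6, 2000.

July 6, 2000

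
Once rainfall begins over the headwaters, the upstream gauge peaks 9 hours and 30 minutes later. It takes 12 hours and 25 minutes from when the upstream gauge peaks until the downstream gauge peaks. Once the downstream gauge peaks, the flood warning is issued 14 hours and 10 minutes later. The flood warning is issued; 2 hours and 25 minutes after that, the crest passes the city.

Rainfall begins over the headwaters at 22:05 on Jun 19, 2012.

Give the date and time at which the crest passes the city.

Rainfall begins over the headwaters: 22:05 Jun 19, 2012.
The upstream gauge peaks: 22:05 Jun 19, 2012 + 9h30m = 07:35 Jun 20, 2012.
The downstream gauge peaks: 07:35 Jun 20, 2012 + 12h25m = 20:00 Jun 20, 2012.
The flood warning is issued: 20:00 Jun 20, 2012 + 14h10m = 10:10 Jun 21, 2012.
The crest passes the city: 10:10 Jun 21, 2012 + 2h25m = 12:35 Jun 21, 2012.

12:35 on Jun 21, 2012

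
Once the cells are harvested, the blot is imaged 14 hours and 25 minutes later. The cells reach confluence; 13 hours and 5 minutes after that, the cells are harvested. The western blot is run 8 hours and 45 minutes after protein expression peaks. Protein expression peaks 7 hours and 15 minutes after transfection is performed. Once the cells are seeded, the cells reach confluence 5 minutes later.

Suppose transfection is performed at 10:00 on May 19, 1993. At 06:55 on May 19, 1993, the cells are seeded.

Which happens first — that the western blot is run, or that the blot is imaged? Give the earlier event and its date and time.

The western blot is run — 02:00 on May 20, 1993

Transfection is performed: 10:00 May 19, 1993.
Protein expression peaks: 10:00 May 19, 1993 + 7h15m = 17:15 May 19, 1993.
The western blot is run: 17:15 May 19, 1993 + 8h45m = 02:00 May 20, 1993.
The cells are seeded: 06:55 May 19, 1993.
The cells reach confluence: 06:55 May 19, 1993 + 5m = 07:00 May 19, 1993.
The cells are harvested: 07:00 May 19, 1993 + 13h05m = 20:05 May 19, 1993.
The blot is imaged: 20:05 May 19, 1993 + 14h25m = 10:30 May 20, 1993.
Comparing: the western blot is run at 02:00 May 20, 1993 vs the blot is imaged at 10:30 May 20, 1993. Earlier: the western blot is run.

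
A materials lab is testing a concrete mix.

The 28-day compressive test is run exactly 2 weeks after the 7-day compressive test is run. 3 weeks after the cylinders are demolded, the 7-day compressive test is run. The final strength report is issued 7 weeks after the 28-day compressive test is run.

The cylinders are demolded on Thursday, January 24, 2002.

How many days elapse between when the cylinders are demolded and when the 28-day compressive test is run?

35 days

Causal path: the cylinders are demolded → the 7-day compressive test is run → the 28-day compressive test is run.
Total delay along the path: 3 + 2 weeks = 5 weeks = 35 days.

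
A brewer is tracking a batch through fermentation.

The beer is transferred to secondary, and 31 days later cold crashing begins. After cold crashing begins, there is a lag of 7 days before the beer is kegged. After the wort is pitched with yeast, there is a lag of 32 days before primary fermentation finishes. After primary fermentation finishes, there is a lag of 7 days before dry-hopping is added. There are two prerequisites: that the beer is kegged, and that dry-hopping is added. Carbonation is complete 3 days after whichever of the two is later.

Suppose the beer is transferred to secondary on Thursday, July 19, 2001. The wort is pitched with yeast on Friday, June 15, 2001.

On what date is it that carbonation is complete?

Wednesday, August 29, 2001

The beer is transferred to secondary: Jul 19, 2001.
Cold crashing begins: Jul 19, 2001 + 31 days = Aug 19, 2001.
The beer is kegged: Aug 19, 2001 + 7 days = Aug 26, 2001.
The wort is pitched with yeast: Jun 15, 2001.
Primary fermentation finishes: Jun 15, 2001 + 32 days = Jul 17, 2001.
Dry-hopping is added: Jul 17, 2001 + 7 days = Jul 24, 2001.
Both prerequisites met — the beer is kegged (Aug 26, 2001), dry-hopping is added (Jul 24, 2001); the later is Aug 26, 2001.
Carbonation is complete: Aug 26, 2001 + 3 days = Aug 29, 2001.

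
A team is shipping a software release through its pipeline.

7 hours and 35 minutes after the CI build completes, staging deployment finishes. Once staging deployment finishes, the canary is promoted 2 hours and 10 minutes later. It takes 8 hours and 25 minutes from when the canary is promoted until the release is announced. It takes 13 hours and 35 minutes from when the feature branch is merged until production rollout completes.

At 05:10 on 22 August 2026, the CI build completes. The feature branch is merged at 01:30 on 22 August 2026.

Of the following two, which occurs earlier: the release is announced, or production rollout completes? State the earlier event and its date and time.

Production rollout completes — 15:05 on 22 August 2026

The CI build completes: 05:10 Aug 22, 2026.
Staging deployment finishes: 05:10 Aug 22, 2026 + 7h35m = 12:45 Aug 22, 2026.
The canary is promoted: 12:45 Aug 22, 2026 + 2h10m = 14:55 Aug 22, 2026.
The release is announced: 14:55 Aug 22, 2026 + 8h25m = 23:20 Aug 22, 2026.
The feature branch is merged: 01:30 Aug 22, 2026.
Production rollout completes: 01:30 Aug 22, 2026 + 13h35m = 15:05 Aug 22, 2026.
Comparing: the release is announced at 23:20 Aug 22, 2026 vs production rollout completes at 15:05 Aug 22, 2026. Earlier: production rollout completes.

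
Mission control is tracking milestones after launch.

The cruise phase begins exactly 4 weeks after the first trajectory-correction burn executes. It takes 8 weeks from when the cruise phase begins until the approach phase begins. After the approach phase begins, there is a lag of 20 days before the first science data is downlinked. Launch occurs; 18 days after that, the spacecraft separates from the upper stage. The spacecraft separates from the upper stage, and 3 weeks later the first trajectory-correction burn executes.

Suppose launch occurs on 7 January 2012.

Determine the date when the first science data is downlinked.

29 May 2012

Launch occurs: Jan 7, 2012.
The spacecraft separates from the upper stage: Jan 7, 2012 + 18 days = Jan 25, 2012.
The first trajectory-correction burn executes: Jan 25, 2012 + 3 weeks = Feb 15, 2012.
The cruise phase begins: Feb 15, 2012 + 4 weeks = Mar 14, 2012.
The approach phase begins: Mar 14, 2012 + 8 weeks = May 9, 2012.
The first science data is downlinked: May 9, 2012 + 20 days = May 29, 2012.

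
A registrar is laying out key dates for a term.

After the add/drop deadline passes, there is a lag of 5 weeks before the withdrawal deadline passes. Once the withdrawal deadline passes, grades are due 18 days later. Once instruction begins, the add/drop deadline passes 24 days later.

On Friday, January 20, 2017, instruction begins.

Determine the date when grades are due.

Friday, April 7, 2017

Instruction begins: Jan 20, 2017.
The add/drop deadline passes: Jan 20, 2017 + 24 days = Feb 13, 2017.
The withdrawal deadline passes: Feb 13, 2017 + 5 weeks = Mar 20, 2017.
Grades are due: Mar 20, 2017 + 18 days = Apr 7, 2017.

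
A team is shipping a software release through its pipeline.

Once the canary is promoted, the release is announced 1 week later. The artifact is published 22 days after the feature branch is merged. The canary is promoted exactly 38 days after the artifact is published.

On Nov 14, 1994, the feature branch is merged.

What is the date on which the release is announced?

Jan 20, 1995

The feature branch is merged: Nov 14, 1994.
The artifact is published: Nov 14, 1994 + 22 days = Dec 6, 1994.
The canary is promoted: Dec 6, 1994 + 38 days = Jan 13, 1995.
The release is announced: Jan 13, 1995 + 1 week = Jan 20, 1995.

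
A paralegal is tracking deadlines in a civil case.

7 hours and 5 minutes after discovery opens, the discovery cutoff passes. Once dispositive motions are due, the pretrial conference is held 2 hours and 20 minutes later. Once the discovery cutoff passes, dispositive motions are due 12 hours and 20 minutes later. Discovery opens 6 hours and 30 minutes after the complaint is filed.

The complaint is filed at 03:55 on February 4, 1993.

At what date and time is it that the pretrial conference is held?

08:10 on February 5, 1993

The complaint is filed: 03:55 Feb 4, 1993.
Discovery opens: 03:55 Feb 4, 1993 + 6h30m = 10:25 Feb 4, 1993.
The discovery cutoff passes: 10:25 Feb 4, 1993 + 7h05m = 17:30 Feb 4, 1993.
Dispositive motions are due: 17:30 Feb 4, 1993 + 12h20m = 05:50 Feb 5, 1993.
The pretrial conference is held: 05:50 Feb 5, 1993 + 2h20m = 08:10 Feb 5, 1993.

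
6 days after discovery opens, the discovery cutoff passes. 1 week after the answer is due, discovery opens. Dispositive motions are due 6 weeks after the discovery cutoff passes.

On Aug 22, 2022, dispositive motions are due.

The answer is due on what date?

Jun 28, 2022

Dispositive motions are due: Aug 22, 2022.
The discovery cutoff passes: Aug 22, 2022 − 6 weeks = Jul 11, 2022.
Discovery opens: Jul 11, 2022 − 6 days = Jul 5, 2022.
The answer is due: Jul 5, 2022 − 1 week = Jun 28, 2022.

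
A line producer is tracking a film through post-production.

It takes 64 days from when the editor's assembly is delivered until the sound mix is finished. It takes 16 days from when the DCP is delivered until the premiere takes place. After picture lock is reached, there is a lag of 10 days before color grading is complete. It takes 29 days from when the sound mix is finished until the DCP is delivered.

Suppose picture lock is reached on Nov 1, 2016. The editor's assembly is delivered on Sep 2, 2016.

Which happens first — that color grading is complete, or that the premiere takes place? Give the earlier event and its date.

Color grading is complete — Nov 11, 2016

Picture lock is reached: Nov 1, 2016.
Color grading is complete: Nov 1, 2016 + 10 days = Nov 11, 2016.
The editor's assembly is delivered: Sep 2, 2016.
The sound mix is finished: Sep 2, 2016 + 64 days = Nov 5, 2016.
The DCP is delivered: Nov 5, 2016 + 29 days = Dec 4, 2016.
The premiere takes place: Dec 4, 2016 + 16 days = Dec 20, 2016.
Comparing: color grading is complete on Nov 11, 2016 vs the premiere takes place on Dec 20, 2016. Earlier: color grading is complete.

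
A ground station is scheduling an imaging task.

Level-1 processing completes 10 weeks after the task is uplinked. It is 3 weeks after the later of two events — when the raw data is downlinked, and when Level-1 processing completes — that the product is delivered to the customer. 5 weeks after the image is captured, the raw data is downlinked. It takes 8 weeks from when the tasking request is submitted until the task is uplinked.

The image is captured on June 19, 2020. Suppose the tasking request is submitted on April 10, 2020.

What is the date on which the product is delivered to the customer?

The image is captured: Jun 19, 2020.
The raw data is downlinked: Jun 19, 2020 + 5 weeks = Jul 24, 2020.
The tasking request is submitted: Apr 10, 2020.
The task is uplinked: Apr 10, 2020 + 8 weeks = Jun 5, 2020.
Level-1 processing completes: Jun 5, 2020 + 10 weeks = Aug 14, 2020.
Both prerequisites met — the raw data is downlinked (Jul 24, 2020), Level-1 processing completes (Aug 14, 2020); the later is Aug 14, 2020.
The product is delivered to the customer: Aug 14, 2020 + 3 weeks = Sep 4, 2020.

September 4, 2020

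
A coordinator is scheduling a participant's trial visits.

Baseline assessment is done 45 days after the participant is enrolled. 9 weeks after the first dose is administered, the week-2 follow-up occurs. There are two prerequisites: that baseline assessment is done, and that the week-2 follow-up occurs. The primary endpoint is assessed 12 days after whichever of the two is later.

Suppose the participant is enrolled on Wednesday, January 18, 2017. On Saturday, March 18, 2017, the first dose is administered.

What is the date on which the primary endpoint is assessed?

Thursday, June 1, 2017

The participant is enrolled: Jan 18, 2017.
Baseline assessment is done: Jan 18, 2017 + 45 days = Mar 4, 2017.
The first dose is administered: Mar 18, 2017.
The week-2 follow-up occurs: Mar 18, 2017 + 9 weeks = May 20, 2017.
Both prerequisites met — baseline assessment is done (Mar 4, 2017), the week-2 follow-up occurs (May 20, 2017); the later is May 20, 2017.
The primary endpoint is assessed: May 20, 2017 + 12 days = Jun 1, 2017.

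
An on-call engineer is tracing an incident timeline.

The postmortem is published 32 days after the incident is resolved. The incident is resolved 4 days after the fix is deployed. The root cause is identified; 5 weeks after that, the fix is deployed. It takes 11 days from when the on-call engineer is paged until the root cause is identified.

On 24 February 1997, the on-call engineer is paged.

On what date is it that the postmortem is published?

The on-call engineer is paged: Feb 24, 1997.
The root cause is identified: Feb 24, 1997 + 11 days = Mar 7, 1997.
The fix is deployed: Mar 7, 1997 + 5 weeks = Apr 11, 1997.
The incident is resolved: Apr 11, 1997 + 4 days = Apr 15, 1997.
The postmortem is published: Apr 15, 1997 + 32 days = May 17, 1997.

17 May 1997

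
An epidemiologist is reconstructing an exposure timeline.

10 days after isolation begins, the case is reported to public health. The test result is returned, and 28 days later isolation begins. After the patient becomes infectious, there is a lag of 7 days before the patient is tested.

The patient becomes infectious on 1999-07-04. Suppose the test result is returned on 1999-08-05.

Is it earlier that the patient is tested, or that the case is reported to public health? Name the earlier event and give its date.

The patient is tested — 1999-07-11

The patient becomes infectious: Jul 4, 1999.
The patient is tested: Jul 4, 1999 + 7 days = Jul 11, 1999.
The test result is returned: Aug 5, 1999.
Isolation begins: Aug 5, 1999 + 28 days = Sep 2, 1999.
The case is reported to public health: Sep 2, 1999 + 10 days = Sep 12, 1999.
Comparing: the patient is tested on Jul 11, 1999 vs the case is reported to public health on Sep 12, 1999. Earlier: the patient is tested.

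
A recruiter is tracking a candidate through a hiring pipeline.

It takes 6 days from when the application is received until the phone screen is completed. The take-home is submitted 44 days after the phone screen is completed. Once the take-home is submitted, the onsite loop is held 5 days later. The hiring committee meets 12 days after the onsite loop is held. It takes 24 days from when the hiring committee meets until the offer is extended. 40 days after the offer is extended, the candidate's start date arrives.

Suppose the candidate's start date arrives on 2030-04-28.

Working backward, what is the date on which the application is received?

The candidate's start date arrives: Apr 28, 2030.
The offer is extended: Apr 28, 2030 − 40 days = Mar 19, 2030.
The hiring committee meets: Mar 19, 2030 − 24 days = Feb 23, 2030.
The onsite loop is held: Feb 23, 2030 − 12 days = Feb 11, 2030.
The take-home is submitted: Feb 11, 2030 − 5 days = Feb 6, 2030.
The phone screen is completed: Feb 6, 2030 − 44 days = Dec 24, 2029.
The application is received: Dec 24, 2029 − 6 days = Dec 18, 2029.

2029-12-18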